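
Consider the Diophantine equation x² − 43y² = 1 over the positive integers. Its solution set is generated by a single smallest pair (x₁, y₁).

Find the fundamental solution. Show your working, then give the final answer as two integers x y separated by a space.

3482 531

d=43: √d = [6; 1,1,3,1,5,1,3,1,1,12] (ℓ=10, even), read p_9/q_9
a_0=6:  p_0=6·1+0=6,  q_0=6·0+1=1
a_1=1:  p_1=1·6+1=7,  q_1=1·1+0=1
…
a_3=3:  p_3=3·13+7=46,  q_3=3·2+1=7
a_4=1:  p_4=1·46+13=59,  q_4=1·7+2=9
a_5=5:  p_5=5·59+46=341,  q_5=5·9+7=52
a_6=1:  p_6=1·341+59=400,  q_6=1·52+9=61
a_7=3:  p_7=3·400+341=1541,  q_7=3·61+52=235
a_8=1:  p_8=1·1541+400=1941,  q_8=1·235+61=296
a_9=1:  p_9=1·1941+1541=3482,  q_9=1·296+235=531
(x₁, y₁) = (3482, 531);  3482² − 43·531² = 1 ✓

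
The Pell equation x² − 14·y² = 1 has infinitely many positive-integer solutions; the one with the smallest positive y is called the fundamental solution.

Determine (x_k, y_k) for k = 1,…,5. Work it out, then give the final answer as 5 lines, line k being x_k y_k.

15 4
449 120
13455 3596
403201 107760
12082575 3229204

d=14: √d = [3; 1,2,1,6] (ℓ=4, even), read p_3/q_3
a_0=3:  p_0=3·1+0=3,  q_0=3·0+1=1
…
a_2=2:  p_2=2·4+3=11,  q_2=2·1+1=3
a_3=1:  p_3=1·11+4=15,  q_3=1·3+1=4
(x₁, y₁) = (15, 4);  15² − 14·4² = 1 ✓
(15+4√14)^2 = 449 + 120√14
(15+4√14)^3 = 13455 + 3596√14
(15+4√14)^4 = 403201 + 107760√14
(15+4√14)^5 = 12082575 + 3229204√14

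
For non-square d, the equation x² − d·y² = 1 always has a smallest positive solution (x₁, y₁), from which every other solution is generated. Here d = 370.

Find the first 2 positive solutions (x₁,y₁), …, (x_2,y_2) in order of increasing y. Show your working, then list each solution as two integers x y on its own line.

[19; 4,4,38] for √370; ℓ=3 ⇒ convergent index 5
step 0: (19, 1)  from 19·(1,0) + (0,1)
step 1: (77, 4)  from 4·(19,1) + (1,0)
step 2: (327, 17)  from 4·(77,4) + (19,1)
step 3: (12503, 650)  from 38·(327,17) + (77,4)
step 4: (50339, 2617)  from 4·(12503,650) + (327,17)
step 5: (213859, 11118)  from 4·(50339,2617) + (12503,650)
(x₁, y₁) = (213859, 11118);  213859² − 370·11118² = 1 ✓
(x_2, y_2) = (213859·213859 + 370·11118·11118, 213859·11118 + 11118·213859) = (91471343761, 4755368724)

213859 11118
91471343761 4755368724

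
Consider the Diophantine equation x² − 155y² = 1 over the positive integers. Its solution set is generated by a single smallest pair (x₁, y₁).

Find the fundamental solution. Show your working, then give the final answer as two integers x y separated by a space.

249 20

√155 → a₀=12, period (2,4,2,24); ℓ=4 even so k=3
i=0: a=12 ⇒ p=12, q=1
i=1: a=2 ⇒ p=25, q=2
i=2: a=4 ⇒ p=112, q=9
i=3: a=2 ⇒ p=249, q=20
→ (249, 20).  Check: 249²=62001, 155·20²=62000, difference 1.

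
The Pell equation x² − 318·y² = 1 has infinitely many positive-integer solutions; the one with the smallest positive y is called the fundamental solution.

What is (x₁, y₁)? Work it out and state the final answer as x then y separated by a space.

107 6

d=318: √d = [17; 1,4,1,34] (ℓ=4, even), read p_3/q_3
k=0  a_k=17  p_k/q_k = 17/1
k=1  a_k=1  p_k/q_k = 18/1
k=2  a_k=4  p_k/q_k = 89/5
k=3  a_k=1  p_k/q_k = 107/6
fundamental: x₁=107, y₁=6  (since 11449 − 318·36 = 1)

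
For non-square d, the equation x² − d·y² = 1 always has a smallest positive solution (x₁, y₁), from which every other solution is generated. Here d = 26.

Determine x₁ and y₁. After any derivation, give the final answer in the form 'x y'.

51 10

d=26: √d = [5; 10] (ℓ=1, odd), read p_1/q_1
k=0  a_k=5  p_k/q_k = 5/1
k=1  a_k=10  p_k/q_k = 51/10
(x₁, y₁) = (51, 10);  51² − 26·10² = 1 ✓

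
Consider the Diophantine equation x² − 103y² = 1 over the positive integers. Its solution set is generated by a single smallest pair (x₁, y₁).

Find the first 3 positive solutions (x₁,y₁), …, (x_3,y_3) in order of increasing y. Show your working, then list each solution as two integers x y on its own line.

[10; 6,1,2,1,1,9,1,1,2,1,6,20] for √103; ℓ=12 ⇒ convergent index 11
i=0: a=10 ⇒ p=10, q=1
…
i=2: a=1 ⇒ p=71, q=7
…
i=5: a=1 ⇒ p=477, q=47
i=6: a=9 ⇒ p=4567, q=450
…
i=10: a=1 ⇒ p=33877, q=3338
i=11: a=6 ⇒ p=227528, q=22419
→ (227528, 22419).  Check: 227528²=51768990784, 103·22419²=51768990783, difference 1.
(227528+22419√103)^2 = 103537981567 + 10201900464√103
(227528+22419√103)^3 = 47115579739725224 + 4642436017523565√103

227528 22419
103537981567 10201900464
47115579739725224 4642436017523565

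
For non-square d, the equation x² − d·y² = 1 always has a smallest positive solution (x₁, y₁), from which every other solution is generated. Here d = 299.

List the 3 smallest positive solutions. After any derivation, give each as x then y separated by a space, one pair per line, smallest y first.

[17; 3,2,3,34] for √299; ℓ=4 ⇒ convergent index 3
step 0: (17, 1)  from 17·(1,0) + (0,1)
…
step 2: (121, 7)  from 2·(52,3) + (17,1)
step 3: (415, 24)  from 3·(121,7) + (52,3)
(x₁, y₁) = (415, 24);  415² − 299·24² = 1 ✓
(x_2, y_2) = (415·415 + 299·24·24, 415·24 + 24·415) = (344449, 19920)
(x_3, y_3) = (415·344449 + 299·24·19920, 415·19920 + 24·344449) = (285892255, 16533576)

415 24
344449 19920
285892255 16533576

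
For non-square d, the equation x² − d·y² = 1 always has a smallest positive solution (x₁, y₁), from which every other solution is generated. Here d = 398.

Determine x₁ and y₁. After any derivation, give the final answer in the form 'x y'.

[19; 1,18,1,38] for √398; ℓ=4 ⇒ convergent index 3
step 0: (19, 1)  from 19·(1,0) + (0,1)
…
step 2: (379, 19)  from 18·(20,1) + (19,1)
step 3: (399, 20)  from 1·(379,19) + (20,1)
fundamental: x₁=399, y₁=20  (since 159201 − 398·400 = 1)

399 20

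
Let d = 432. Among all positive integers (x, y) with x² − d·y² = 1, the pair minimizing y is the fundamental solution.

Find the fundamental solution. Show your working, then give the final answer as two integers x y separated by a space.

1351 65

√432 = [20; 1,3,1,1,1,3,1,40, …], period ℓ=8 (even) → k=7
i=0: a=20 ⇒ p=20, q=1
…
i=2: a=3 ⇒ p=83, q=4
i=3: a=1 ⇒ p=104, q=5
i=4: a=1 ⇒ p=187, q=9
…
i=6: a=3 ⇒ p=1060, q=51
i=7: a=1 ⇒ p=1351, q=65
fundamental: x₁=1351, y₁=65  (since 1825201 − 432·4225 = 1)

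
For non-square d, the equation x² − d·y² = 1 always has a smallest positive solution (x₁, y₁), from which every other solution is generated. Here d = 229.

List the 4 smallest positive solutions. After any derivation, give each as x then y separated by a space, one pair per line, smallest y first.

5848201 386460
68402909872801 4520191516920
800067931842043513801 52869977098885735380
9357916158133073035999171201 618388505879356792878585840

√229 → a₀=15, period (7,1,1,7,30); ℓ=5 odd so k=9
a_0=15:  p_0=15·1+0=15,  q_0=15·0+1=1
…
a_3=1:  p_3=1·121+106=227,  q_3=1·8+7=15
…
a_8=1:  p_8=1·413926+362399=776325,  q_8=1·27353+23948=51301
a_9=7:  p_9=7·776325+413926=5848201,  q_9=7·51301+27353=386460
(x₁, y₁) = (5848201, 386460);  5848201² − 229·386460² = 1 ✓
(5848201+386460√229)^2 = 68402909872801 + 4520191516920√229
(5848201+386460√229)^3 = 800067931842043513801 + 52869977098885735380√229
(5848201+386460√229)^4 = 9357916158133073035999171201 + 618388505879356792878585840√229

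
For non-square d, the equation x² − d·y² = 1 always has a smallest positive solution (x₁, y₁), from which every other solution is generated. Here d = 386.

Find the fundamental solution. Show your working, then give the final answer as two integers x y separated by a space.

111555 5678

√386 → a₀=19, period (1,1,1,4,1,18,1,4,1,1,1,38); ℓ=12 even so k=11
k=0  a_k=19  p_k/q_k = 19/1
k=1  a_k=1  p_k/q_k = 20/1
k=2  a_k=1  p_k/q_k = 39/2
…
k=5  a_k=1  p_k/q_k = 334/17
…
k=9  a_k=1  p_k/q_k = 39392/2005
k=10  a_k=1  p_k/q_k = 72163/3673
k=11  a_k=1  p_k/q_k = 111555/5678
→ (111555, 5678).  Check: 111555²=12444518025, 386·5678²=12444518024, difference 1.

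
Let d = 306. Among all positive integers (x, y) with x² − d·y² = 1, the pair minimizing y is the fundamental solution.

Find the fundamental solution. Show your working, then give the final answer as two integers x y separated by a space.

35 2

[17; 2,34] for √306; ℓ=2 ⇒ convergent index 1
k=0  a_k=17  p_k/q_k = 17/1
k=1  a_k=2  p_k/q_k = 35/2
(x₁, y₁) = (35, 2);  35² − 306·2² = 1 ✓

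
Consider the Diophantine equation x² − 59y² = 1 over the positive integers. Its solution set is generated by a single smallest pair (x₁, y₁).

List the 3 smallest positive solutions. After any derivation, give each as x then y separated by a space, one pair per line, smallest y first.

530 69
561799 73140
595506410 77528331

√59 → a₀=7, period (1,2,7,2,1,14); ℓ=6 even so k=5
a_0=7:  p_0=7·1+0=7,  q_0=7·0+1=1
a_1=1:  p_1=1·7+1=8,  q_1=1·1+0=1
…
a_4=2:  p_4=2·169+23=361,  q_4=2·22+3=47
a_5=1:  p_5=1·361+169=530,  q_5=1·47+22=69
fundamental: x₁=530, y₁=69  (since 280900 − 59·4761 = 1)
n=2: (530,69)∘(530,69) = (530·530+59·69·69, 530·69+69·530) = (561799,73140)
n=3: (561799,73140)∘(530,69) = (530·561799+59·69·73140, 530·73140+69·561799) = (595506410,77528331)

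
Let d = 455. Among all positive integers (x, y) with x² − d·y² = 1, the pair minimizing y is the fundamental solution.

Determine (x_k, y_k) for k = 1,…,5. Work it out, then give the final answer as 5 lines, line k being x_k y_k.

64 3
8191 384
1048384 49149
134184961 6290688
17174626624 805158915

[21; 3,42] for √455; ℓ=2 ⇒ convergent index 1
step 0: (21, 1)  from 21·(1,0) + (0,1)
step 1: (64, 3)  from 3·(21,1) + (1,0)
(x₁, y₁) = (64, 3);  64² − 455·3² = 1 ✓
k=2:  x_2 = 64·64+455·3·3 = 8191,  y_2 = 64·3+3·64 = 384
k=3:  x_3 = 64·8191+455·3·384 = 1048384,  y_3 = 64·384+3·8191 = 49149
k=4:  x_4 = 64·1048384+455·3·49149 = 134184961,  y_4 = 64·49149+3·1048384 = 6290688
k=5:  x_5 = 64·134184961+455·3·6290688 = 17174626624,  y_5 = 64·6290688+3·134184961 = 805158915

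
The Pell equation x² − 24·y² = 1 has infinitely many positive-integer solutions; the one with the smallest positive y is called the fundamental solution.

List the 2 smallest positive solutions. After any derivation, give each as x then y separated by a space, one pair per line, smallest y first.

5 1
49 10

d=24: √d = [4; 1,8] (ℓ=2, even), read p_1/q_1
i=0: a=4 ⇒ p=4, q=1
i=1: a=1 ⇒ p=5, q=1
fundamental: x₁=5, y₁=1  (since 25 − 24·1 = 1)
n=2: (5,1)∘(5,1) = (5·5+24·1·1, 5·1+1·5) = (49,10)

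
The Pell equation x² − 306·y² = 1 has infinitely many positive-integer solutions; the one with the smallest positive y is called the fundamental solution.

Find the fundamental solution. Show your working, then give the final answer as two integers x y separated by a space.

35 2

√306 = [17; 2,34, …], period ℓ=2 (even) → k=1
a_0=17:  p_0=17·1+0=17,  q_0=17·0+1=1
a_1=2:  p_1=2·17+1=35,  q_1=2·1+0=2
fundamental: x₁=35, y₁=2  (since 1225 − 306·4 = 1)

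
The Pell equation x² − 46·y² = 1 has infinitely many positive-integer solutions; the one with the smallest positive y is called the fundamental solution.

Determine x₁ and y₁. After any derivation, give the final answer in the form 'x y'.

√46 = [6; 1,3,1,1,2,6,2,1,1,3,1,12, …], period ℓ=12 (even) → k=11
step 0: (6, 1)  from 6·(1,0) + (0,1)
step 1: (7, 1)  from 1·(6,1) + (1,0)
…
step 5: (156, 23)  from 2·(61,9) + (34,5)
…
step 10: (19038, 2807)  from 3·(5297,781) + (3147,464)
step 11: (24335, 3588)  from 1·(19038,2807) + (5297,781)
fundamental: x₁=24335, y₁=3588  (since 592192225 − 46·12873744 = 1)

24335 3588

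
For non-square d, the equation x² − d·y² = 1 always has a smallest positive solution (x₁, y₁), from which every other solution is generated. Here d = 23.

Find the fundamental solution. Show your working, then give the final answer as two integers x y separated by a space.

24 5

√23 → a₀=4, period (1,3,1,8); ℓ=4 even so k=3
a_0=4:  p_0=4·1+0=4,  q_0=4·0+1=1
…
a_2=3:  p_2=3·5+4=19,  q_2=3·1+1=4
a_3=1:  p_3=1·19+5=24,  q_3=1·4+1=5
fundamental: x₁=24, y₁=5  (since 576 − 23·25 = 1)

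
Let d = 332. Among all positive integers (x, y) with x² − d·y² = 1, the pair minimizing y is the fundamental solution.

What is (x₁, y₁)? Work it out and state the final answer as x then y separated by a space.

[18; 4,1,1,8,1,1,4,36] for √332; ℓ=8 ⇒ convergent index 7
step 0: (18, 1)  from 18·(1,0) + (0,1)
…
step 5: (1567, 86)  from 1·(1403,77) + (164,9)
step 6: (2970, 163)  from 1·(1567,86) + (1403,77)
step 7: (13447, 738)  from 4·(2970,163) + (1567,86)
→ (13447, 738).  Check: 13447²=180821809, 332·738²=180821808, difference 1.

13447 738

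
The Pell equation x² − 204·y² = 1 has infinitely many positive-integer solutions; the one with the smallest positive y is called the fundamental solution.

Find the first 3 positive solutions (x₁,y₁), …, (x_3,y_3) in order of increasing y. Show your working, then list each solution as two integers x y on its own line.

√204 → a₀=14, period (3,1,1,6,1,1,3,28); ℓ=8 even so k=7
step 0: (14, 1)  from 14·(1,0) + (0,1)
…
step 2: (57, 4)  from 1·(43,3) + (14,1)
step 3: (100, 7)  from 1·(57,4) + (43,3)
step 4: (657, 46)  from 6·(100,7) + (57,4)
step 5: (757, 53)  from 1·(657,46) + (100,7)
step 6: (1414, 99)  from 1·(757,53) + (657,46)
step 7: (4999, 350)  from 3·(1414,99) + (757,53)
→ (4999, 350).  Check: 4999²=24990001, 204·350²=24990000, difference 1.
n=2: (4999,350)∘(4999,350) = (4999·4999+204·350·350, 4999·350+350·4999) = (49980001,3499300)
n=3: (49980001,3499300)∘(4999,350) = (4999·49980001+204·350·3499300, 4999·3499300+350·49980001) = (499700044999,34986001050)

4999 350
49980001 3499300
499700044999 34986001050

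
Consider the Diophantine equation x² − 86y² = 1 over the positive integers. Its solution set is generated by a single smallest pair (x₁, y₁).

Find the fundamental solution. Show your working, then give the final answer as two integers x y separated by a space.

10405 1122

d=86: √d = [9; 3,1,1,1,8,1,1,1,3,18] (ℓ=10, even), read p_9/q_9
a_0=9:  p_0=9·1+0=9,  q_0=9·0+1=1
…
a_2=1:  p_2=1·28+9=37,  q_2=1·3+1=4
a_3=1:  p_3=1·37+28=65,  q_3=1·4+3=7
a_4=1:  p_4=1·65+37=102,  q_4=1·7+4=11
a_5=8:  p_5=8·102+65=881,  q_5=8·11+7=95
a_6=1:  p_6=1·881+102=983,  q_6=1·95+11=106
a_7=1:  p_7=1·983+881=1864,  q_7=1·106+95=201
a_8=1:  p_8=1·1864+983=2847,  q_8=1·201+106=307
a_9=3:  p_9=3·2847+1864=10405,  q_9=3·307+201=1122
fundamental: x₁=10405, y₁=1122  (since 108264025 − 86·1258884 = 1)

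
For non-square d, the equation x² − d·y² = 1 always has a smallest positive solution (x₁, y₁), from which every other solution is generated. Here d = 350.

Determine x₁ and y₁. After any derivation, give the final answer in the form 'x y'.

[18; 1,2,2,2,1,36] for √350; ℓ=6 ⇒ convergent index 5
k=0  a_k=18  p_k/q_k = 18/1
k=1  a_k=1  p_k/q_k = 19/1
k=2  a_k=2  p_k/q_k = 56/3
…
k=4  a_k=2  p_k/q_k = 318/17
k=5  a_k=1  p_k/q_k = 449/24
(x₁, y₁) = (449, 24);  449² − 350·24² = 1 ✓

449 24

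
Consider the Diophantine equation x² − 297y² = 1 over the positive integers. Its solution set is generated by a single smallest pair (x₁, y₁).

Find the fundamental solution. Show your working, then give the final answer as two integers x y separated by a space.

[17; 4,3,1,1,2,1,1,3,4,34] for √297; ℓ=10 ⇒ convergent index 9
a_0=17:  p_0=17·1+0=17,  q_0=17·0+1=1
…
a_8=3:  p_8=3·3171+1844=11357,  q_8=3·184+107=659
a_9=4:  p_9=4·11357+3171=48599,  q_9=4·659+184=2820
→ (48599, 2820).  Check: 48599²=2361862801, 297·2820²=2361862800, difference 1.

48599 2820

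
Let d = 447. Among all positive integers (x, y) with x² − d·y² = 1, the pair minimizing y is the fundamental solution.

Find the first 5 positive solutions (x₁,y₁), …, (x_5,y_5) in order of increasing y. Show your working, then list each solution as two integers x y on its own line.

d=447: √d = [21; 7,42] (ℓ=2, even), read p_1/q_1
a_0=21:  p_0=21·1+0=21,  q_0=21·0+1=1
a_1=7:  p_1=7·21+1=148,  q_1=7·1+0=7
(x₁, y₁) = (148, 7);  148² − 447·7² = 1 ✓
(148+7√447)^2 = 43807 + 2072√447
(148+7√447)^3 = 12966724 + 613305√447
(148+7√447)^4 = 3838106497 + 181536208√447
(148+7√447)^5 = 1136066556388 + 53734104263√447

148 7
43807 2072
12966724 613305
3838106497 181536208
1136066556388 53734104263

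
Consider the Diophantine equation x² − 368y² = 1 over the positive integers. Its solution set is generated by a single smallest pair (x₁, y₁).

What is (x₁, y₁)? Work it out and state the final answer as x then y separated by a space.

d=368: √d = [19; 5,2,5,38] (ℓ=4, even), read p_3/q_3
k=0  a_k=19  p_k/q_k = 19/1
k=1  a_k=5  p_k/q_k = 96/5
k=2  a_k=2  p_k/q_k = 211/11
k=3  a_k=5  p_k/q_k = 1151/60
(x₁, y₁) = (1151, 60);  1151² − 368·60² = 1 ✓

1151 60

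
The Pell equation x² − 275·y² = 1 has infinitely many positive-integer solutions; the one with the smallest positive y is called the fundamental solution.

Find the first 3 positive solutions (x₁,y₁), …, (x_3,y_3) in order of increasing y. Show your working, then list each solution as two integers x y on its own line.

√275 → a₀=16, period (1,1,2,1,1,32); ℓ=6 even so k=5
i=0: a=16 ⇒ p=16, q=1
i=1: a=1 ⇒ p=17, q=1
i=2: a=1 ⇒ p=33, q=2
i=3: a=2 ⇒ p=83, q=5
i=4: a=1 ⇒ p=116, q=7
i=5: a=1 ⇒ p=199, q=12
(x₁, y₁) = (199, 12);  199² − 275·12² = 1 ✓
(x_2, y_2) = (199·199 + 275·12·12, 199·12 + 12·199) = (79201, 4776)
(x_3, y_3) = (199·79201 + 275·12·4776, 199·4776 + 12·79201) = (31521799, 1900836)

199 12
79201 4776
31521799 1900836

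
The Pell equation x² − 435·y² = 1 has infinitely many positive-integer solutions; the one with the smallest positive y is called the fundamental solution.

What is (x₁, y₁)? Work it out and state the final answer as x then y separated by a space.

146 7

d=435: √d = [20; 1,5,1,40] (ℓ=4, even), read p_3/q_3
step 0: (20, 1)  from 20·(1,0) + (0,1)
step 1: (21, 1)  from 1·(20,1) + (1,0)
step 2: (125, 6)  from 5·(21,1) + (20,1)
step 3: (146, 7)  from 1·(125,6) + (21,1)
(x₁, y₁) = (146, 7);  146² − 435·7² = 1 ✓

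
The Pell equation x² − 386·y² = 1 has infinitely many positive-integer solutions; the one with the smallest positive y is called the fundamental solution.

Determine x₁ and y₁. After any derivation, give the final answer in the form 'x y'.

√386 = [19; 1,1,1,4,1,18,1,4,1,1,1,38, …], period ℓ=12 (even) → k=11
a_0=19:  p_0=19·1+0=19,  q_0=19·0+1=1
a_1=1:  p_1=1·19+1=20,  q_1=1·1+0=1
a_2=1:  p_2=1·20+19=39,  q_2=1·1+1=2
a_3=1:  p_3=1·39+20=59,  q_3=1·2+1=3
…
a_5=1:  p_5=1·275+59=334,  q_5=1·14+3=17
a_6=18:  p_6=18·334+275=6287,  q_6=18·17+14=320
a_7=1:  p_7=1·6287+334=6621,  q_7=1·320+17=337
…
a_9=1:  p_9=1·32771+6621=39392,  q_9=1·1668+337=2005
a_10=1:  p_10=1·39392+32771=72163,  q_10=1·2005+1668=3673
a_11=1:  p_11=1·72163+39392=111555,  q_11=1·3673+2005=5678
fundamental: x₁=111555, y₁=5678  (since 12444518025 − 386·32239684 = 1)

111555 5678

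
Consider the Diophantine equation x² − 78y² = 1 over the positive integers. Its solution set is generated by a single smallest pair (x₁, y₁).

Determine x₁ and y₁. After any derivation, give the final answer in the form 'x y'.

[8; 1,4,1,16] for √78; ℓ=4 ⇒ convergent index 3
step 0: (8, 1)  from 8·(1,0) + (0,1)
…
step 2: (44, 5)  from 4·(9,1) + (8,1)
step 3: (53, 6)  from 1·(44,5) + (9,1)
fundamental: x₁=53, y₁=6  (since 2809 − 78·36 = 1)

53 6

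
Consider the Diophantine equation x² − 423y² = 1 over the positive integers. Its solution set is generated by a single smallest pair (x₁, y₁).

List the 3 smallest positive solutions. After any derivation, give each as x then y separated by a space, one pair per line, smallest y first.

4607 224
42448897 2063936
391124132351 19017106080

[20; 1,1,3,4,3,1,1,40] for √423; ℓ=8 ⇒ convergent index 7
step 0: (20, 1)  from 20·(1,0) + (0,1)
step 1: (21, 1)  from 1·(20,1) + (1,0)
step 2: (41, 2)  from 1·(21,1) + (20,1)
step 3: (144, 7)  from 3·(41,2) + (21,1)
…
step 5: (1995, 97)  from 3·(617,30) + (144,7)
step 6: (2612, 127)  from 1·(1995,97) + (617,30)
step 7: (4607, 224)  from 1·(2612,127) + (1995,97)
fundamental: x₁=4607, y₁=224  (since 21224449 − 423·50176 = 1)
(4607+224√423)^2 = 42448897 + 2063936√423
(4607+224√423)^3 = 391124132351 + 19017106080√423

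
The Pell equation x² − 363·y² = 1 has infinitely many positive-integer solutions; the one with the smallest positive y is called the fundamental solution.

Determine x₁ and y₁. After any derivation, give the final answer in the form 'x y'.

362 19

d=363: √d = [19; 19,38] (ℓ=2, even), read p_1/q_1
step 0: (19, 1)  from 19·(1,0) + (0,1)
step 1: (362, 19)  from 19·(19,1) + (1,0)
(x₁, y₁) = (362, 19);  362² − 363·19² = 1 ✓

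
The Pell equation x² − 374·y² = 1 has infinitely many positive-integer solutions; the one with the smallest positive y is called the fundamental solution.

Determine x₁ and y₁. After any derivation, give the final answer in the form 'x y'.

3365 174

d=374: √d = [19; 2,1,18,1,2,38] (ℓ=6, even), read p_5/q_5
step 0: (19, 1)  from 19·(1,0) + (0,1)
…
step 3: (1083, 56)  from 18·(58,3) + (39,2)
step 4: (1141, 59)  from 1·(1083,56) + (58,3)
step 5: (3365, 174)  from 2·(1141,59) + (1083,56)
fundamental: x₁=3365, y₁=174  (since 11323225 − 374·30276 = 1)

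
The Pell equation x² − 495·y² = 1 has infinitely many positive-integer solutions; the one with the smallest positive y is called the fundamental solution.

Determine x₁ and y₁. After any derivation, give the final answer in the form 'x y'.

d=495: √d = [22; 4,44] (ℓ=2, even), read p_1/q_1
k=0  a_k=22  p_k/q_k = 22/1
k=1  a_k=4  p_k/q_k = 89/4
(x₁, y₁) = (89, 4);  89² − 495·4² = 1 ✓

89 4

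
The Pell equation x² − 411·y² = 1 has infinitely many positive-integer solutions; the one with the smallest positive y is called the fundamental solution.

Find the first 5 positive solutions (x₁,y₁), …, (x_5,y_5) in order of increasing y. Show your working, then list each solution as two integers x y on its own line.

[20; 3,1,1,1,19,1,1,1,3,40] for √411; ℓ=10 ⇒ convergent index 9
k=0  a_k=20  p_k/q_k = 20/1
…
k=3  a_k=1  p_k/q_k = 142/7
k=4  a_k=1  p_k/q_k = 223/11
…
k=7  a_k=1  p_k/q_k = 8981/443
k=8  a_k=1  p_k/q_k = 13583/670
k=9  a_k=3  p_k/q_k = 49730/2453
fundamental: x₁=49730, y₁=2453  (since 2473072900 − 411·6017209 = 1)
k=2:  x_2 = 49730·49730+411·2453·2453 = 4946145799,  y_2 = 49730·2453+2453·49730 = 243975380
k=3:  x_3 = 49730·4946145799+411·2453·243975380 = 491943661118810,  y_3 = 49730·243975380+2453·4946145799 = 24265791292347
k=4:  x_4 = 49730·491943661118810+411·2453·24265791292347 = 48928716529930696801,  y_4 = 49730·24265791292347+2453·491943661118810 = 2413475601692857240
k=5:  x_5 = 49730·48928716529930696801+411·2453·2413475601692857240 = 4866450145574963442708650,  y_5 = 49730·2413475601692857240+2453·48928716529930696801 = 240044283320105789798053

49730 2453
4946145799 243975380
491943661118810 24265791292347
48928716529930696801 2413475601692857240
4866450145574963442708650 240044283320105789798053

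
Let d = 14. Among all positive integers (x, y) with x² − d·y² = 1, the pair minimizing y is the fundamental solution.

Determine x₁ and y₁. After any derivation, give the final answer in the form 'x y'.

√14 = [3; 1,2,1,6, …], period ℓ=4 (even) → k=3
step 0: (3, 1)  from 3·(1,0) + (0,1)
…
step 2: (11, 3)  from 2·(4,1) + (3,1)
step 3: (15, 4)  from 1·(11,3) + (4,1)
fundamental: x₁=15, y₁=4  (since 225 − 14·16 = 1)

15 4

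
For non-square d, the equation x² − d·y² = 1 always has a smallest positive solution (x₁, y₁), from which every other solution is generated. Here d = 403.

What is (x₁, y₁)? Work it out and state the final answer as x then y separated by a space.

d=403: √d = [20; 13,2,1,3,1,3,1,2,13,40] (ℓ=10, even), read p_9/q_9
a_0=20:  p_0=20·1+0=20,  q_0=20·0+1=1
…
a_2=2:  p_2=2·261+20=542,  q_2=2·13+1=27
…
a_5=1:  p_5=1·2951+803=3754,  q_5=1·147+40=187
a_6=3:  p_6=3·3754+2951=14213,  q_6=3·187+147=708
a_7=1:  p_7=1·14213+3754=17967,  q_7=1·708+187=895
a_8=2:  p_8=2·17967+14213=50147,  q_8=2·895+708=2498
a_9=13:  p_9=13·50147+17967=669878,  q_9=13·2498+895=33369
→ (669878, 33369).  Check: 669878²=448736534884, 403·33369²=448736534883, difference 1.

669878 33369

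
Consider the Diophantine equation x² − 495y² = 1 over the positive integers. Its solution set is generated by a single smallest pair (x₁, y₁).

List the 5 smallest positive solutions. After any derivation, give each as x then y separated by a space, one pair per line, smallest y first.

89 4
15841 712
2819609 126732
501874561 22557584
89330852249 4015123220

√495 → a₀=22, period (4,44); ℓ=2 even so k=1
i=0: a=22 ⇒ p=22, q=1
i=1: a=4 ⇒ p=89, q=4
(x₁, y₁) = (89, 4);  89² − 495·4² = 1 ✓
n=2: (89,4)∘(89,4) = (89·89+495·4·4, 89·4+4·89) = (15841,712)
n=3: (15841,712)∘(89,4) = (89·15841+495·4·712, 89·712+4·15841) = (2819609,126732)
n=4: (2819609,126732)∘(89,4) = (89·2819609+495·4·126732, 89·126732+4·2819609) = (501874561,22557584)
n=5: (501874561,22557584)∘(89,4) = (89·501874561+495·4·22557584, 89·22557584+4·501874561) = (89330852249,4015123220)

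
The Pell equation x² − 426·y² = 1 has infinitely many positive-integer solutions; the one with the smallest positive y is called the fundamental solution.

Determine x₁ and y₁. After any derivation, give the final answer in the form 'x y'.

88751 4300

√426 → a₀=20, period (1,1,1,3,2,6,2,3,1,1,1,40); ℓ=12 even so k=11
k=0  a_k=20  p_k/q_k = 20/1
k=1  a_k=1  p_k/q_k = 21/1
…
k=4  a_k=3  p_k/q_k = 227/11
k=5  a_k=2  p_k/q_k = 516/25
…
k=7  a_k=2  p_k/q_k = 7162/347
k=8  a_k=3  p_k/q_k = 24809/1202
k=9  a_k=1  p_k/q_k = 31971/1549
k=10  a_k=1  p_k/q_k = 56780/2751
k=11  a_k=1  p_k/q_k = 88751/4300
fundamental: x₁=88751, y₁=4300  (since 7876740001 − 426·18490000 = 1)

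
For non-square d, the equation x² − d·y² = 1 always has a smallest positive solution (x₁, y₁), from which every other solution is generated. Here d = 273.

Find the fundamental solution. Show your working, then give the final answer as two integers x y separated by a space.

d=273: √d = [16; 1,1,10,1,1,32] (ℓ=6, even), read p_5/q_5
a_0=16:  p_0=16·1+0=16,  q_0=16·0+1=1
…
a_2=1:  p_2=1·17+16=33,  q_2=1·1+1=2
a_3=10:  p_3=10·33+17=347,  q_3=10·2+1=21
a_4=1:  p_4=1·347+33=380,  q_4=1·21+2=23
a_5=1:  p_5=1·380+347=727,  q_5=1·23+21=44
(x₁, y₁) = (727, 44);  727² − 273·44² = 1 ✓

727 44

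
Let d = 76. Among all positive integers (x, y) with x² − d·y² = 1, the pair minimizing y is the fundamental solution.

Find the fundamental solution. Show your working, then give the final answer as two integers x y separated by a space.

d=76: √d = [8; 1,2,1,1,5,4,5,1,1,2,1,16] (ℓ=12, even), read p_11/q_11
k=0  a_k=8  p_k/q_k = 8/1
k=1  a_k=1  p_k/q_k = 9/1
k=2  a_k=2  p_k/q_k = 26/3
k=3  a_k=1  p_k/q_k = 35/4
k=4  a_k=1  p_k/q_k = 61/7
…
k=7  a_k=5  p_k/q_k = 7445/854
…
k=10  a_k=2  p_k/q_k = 41488/4759
k=11  a_k=1  p_k/q_k = 57799/6630
fundamental: x₁=57799, y₁=6630  (since 3340724401 − 76·43956900 = 1)

57799 6630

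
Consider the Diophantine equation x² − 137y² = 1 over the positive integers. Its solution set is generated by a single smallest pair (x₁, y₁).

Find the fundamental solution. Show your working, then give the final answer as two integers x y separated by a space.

6083073 519712

√137 = [11; 1,2,2,1,1,2,2,1,22, …], period ℓ=9 (odd) → k=17
a_0=11:  p_0=11·1+0=11,  q_0=11·0+1=1
a_1=1:  p_1=1·11+1=12,  q_1=1·1+0=1
a_2=2:  p_2=2·12+11=35,  q_2=2·1+1=3
a_3=2:  p_3=2·35+12=82,  q_3=2·3+1=7
a_4=1:  p_4=1·82+35=117,  q_4=1·7+3=10
…
a_6=2:  p_6=2·199+117=515,  q_6=2·17+10=44
…
a_8=1:  p_8=1·1229+515=1744,  q_8=1·105+44=149
a_9=22:  p_9=22·1744+1229=39597,  q_9=22·149+105=3383
…
a_11=2:  p_11=2·41341+39597=122279,  q_11=2·3532+3383=10447
a_12=2:  p_12=2·122279+41341=285899,  q_12=2·10447+3532=24426
…
a_14=1:  p_14=1·408178+285899=694077,  q_14=1·34873+24426=59299
a_15=2:  p_15=2·694077+408178=1796332,  q_15=2·59299+34873=153471
a_16=2:  p_16=2·1796332+694077=4286741,  q_16=2·153471+59299=366241
a_17=1:  p_17=1·4286741+1796332=6083073,  q_17=1·366241+153471=519712
fundamental: x₁=6083073, y₁=519712  (since 37003777123329 − 137·270100562944 = 1)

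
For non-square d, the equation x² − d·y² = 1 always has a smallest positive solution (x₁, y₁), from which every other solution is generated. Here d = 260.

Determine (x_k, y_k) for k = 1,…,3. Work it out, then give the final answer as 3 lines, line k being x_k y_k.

129 8
33281 2064
8586369 532504

√260 → a₀=16, period (8,32); ℓ=2 even so k=1
step 0: (16, 1)  from 16·(1,0) + (0,1)
step 1: (129, 8)  from 8·(16,1) + (1,0)
(x₁, y₁) = (129, 8);  129² − 260·8² = 1 ✓
(129+8√260)^2 = 33281 + 2064√260
(129+8√260)^3 = 8586369 + 532504√260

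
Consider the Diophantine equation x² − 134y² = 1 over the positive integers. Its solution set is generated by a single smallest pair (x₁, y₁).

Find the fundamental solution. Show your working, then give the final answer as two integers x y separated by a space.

[11; 1,1,2,1,3,…,1,1,22] for √134; ℓ=14 ⇒ convergent index 13
i=0: a=11 ⇒ p=11, q=1
i=1: a=1 ⇒ p=12, q=1
i=2: a=1 ⇒ p=23, q=2
…
i=4: a=1 ⇒ p=81, q=7
i=5: a=3 ⇒ p=301, q=26
…
i=8: a=1 ⇒ p=4503, q=389
i=9: a=3 ⇒ p=17630, q=1523
…
i=12: a=1 ⇒ p=84029, q=7259
i=13: a=1 ⇒ p=145925, q=12606
→ (145925, 12606).  Check: 145925²=21294105625, 134·12606²=21294105624, difference 1.

145925 12606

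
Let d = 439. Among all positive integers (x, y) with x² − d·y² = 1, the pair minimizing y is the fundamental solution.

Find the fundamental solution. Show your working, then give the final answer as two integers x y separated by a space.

√439 → a₀=20, period (1,19,1,40); ℓ=4 even so k=3
k=0  a_k=20  p_k/q_k = 20/1
…
k=2  a_k=19  p_k/q_k = 419/20
k=3  a_k=1  p_k/q_k = 440/21
(x₁, y₁) = (440, 21);  440² − 439·21² = 1 ✓

440 21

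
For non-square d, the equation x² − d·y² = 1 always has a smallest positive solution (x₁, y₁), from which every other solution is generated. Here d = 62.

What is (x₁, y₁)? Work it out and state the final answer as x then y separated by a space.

63 8

d=62: √d = [7; 1,6,1,14] (ℓ=4, even), read p_3/q_3
a_0=7:  p_0=7·1+0=7,  q_0=7·0+1=1
a_1=1:  p_1=1·7+1=8,  q_1=1·1+0=1
a_2=6:  p_2=6·8+7=55,  q_2=6·1+1=7
a_3=1:  p_3=1·55+8=63,  q_3=1·7+1=8
(x₁, y₁) = (63, 8);  63² − 62·8² = 1 ✓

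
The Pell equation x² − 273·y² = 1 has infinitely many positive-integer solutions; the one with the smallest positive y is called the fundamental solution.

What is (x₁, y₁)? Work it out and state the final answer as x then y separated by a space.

[16; 1,1,10,1,1,32] for √273; ℓ=6 ⇒ convergent index 5
step 0: (16, 1)  from 16·(1,0) + (0,1)
step 1: (17, 1)  from 1·(16,1) + (1,0)
…
step 4: (380, 23)  from 1·(347,21) + (33,2)
step 5: (727, 44)  from 1·(380,23) + (347,21)
(x₁, y₁) = (727, 44);  727² − 273·44² = 1 ✓

727 44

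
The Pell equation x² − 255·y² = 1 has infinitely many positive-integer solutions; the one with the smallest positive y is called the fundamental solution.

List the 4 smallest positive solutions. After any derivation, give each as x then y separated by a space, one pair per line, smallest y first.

[15; 1,30] for √255; ℓ=2 ⇒ convergent index 1
i=0: a=15 ⇒ p=15, q=1
i=1: a=1 ⇒ p=16, q=1
(x₁, y₁) = (16, 1);  16² − 255·1² = 1 ✓
(16+1√255)^2 = 511 + 32√255
(16+1√255)^3 = 16336 + 1023√255
(16+1√255)^4 = 522241 + 32704√255

16 1
511 32
16336 1023
522241 32704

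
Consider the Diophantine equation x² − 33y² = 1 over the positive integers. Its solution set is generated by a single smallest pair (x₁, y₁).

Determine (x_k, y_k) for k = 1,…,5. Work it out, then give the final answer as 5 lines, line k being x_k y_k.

23 4
1057 184
48599 8460
2234497 388976
102738263 17884436

√33 = [5; 1,2,1,10, …], period ℓ=4 (even) → k=3
i=0: a=5 ⇒ p=5, q=1
i=1: a=1 ⇒ p=6, q=1
i=2: a=2 ⇒ p=17, q=3
i=3: a=1 ⇒ p=23, q=4
(x₁, y₁) = (23, 4);  23² − 33·4² = 1 ✓
n=2: (23,4)∘(23,4) = (23·23+33·4·4, 23·4+4·23) = (1057,184)
n=3: (1057,184)∘(23,4) = (23·1057+33·4·184, 23·184+4·1057) = (48599,8460)
n=4: (48599,8460)∘(23,4) = (23·48599+33·4·8460, 23·8460+4·48599) = (2234497,388976)
n=5: (2234497,388976)∘(23,4) = (23·2234497+33·4·388976, 23·388976+4·2234497) = (102738263,17884436)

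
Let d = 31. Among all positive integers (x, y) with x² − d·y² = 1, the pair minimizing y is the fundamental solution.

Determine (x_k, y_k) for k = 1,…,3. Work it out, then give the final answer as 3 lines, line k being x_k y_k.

1520 273
4620799 829920
14047227440 2522956527

√31 → a₀=5, period (1,1,3,5,3,1,1,10); ℓ=8 even so k=7
i=0: a=5 ⇒ p=5, q=1
i=1: a=1 ⇒ p=6, q=1
i=2: a=1 ⇒ p=11, q=2
i=3: a=3 ⇒ p=39, q=7
i=4: a=5 ⇒ p=206, q=37
i=5: a=3 ⇒ p=657, q=118
i=6: a=1 ⇒ p=863, q=155
i=7: a=1 ⇒ p=1520, q=273
fundamental: x₁=1520, y₁=273  (since 2310400 − 31·74529 = 1)
(1520+273√31)^2 = 4620799 + 829920√31
(1520+273√31)^3 = 14047227440 + 2522956527√31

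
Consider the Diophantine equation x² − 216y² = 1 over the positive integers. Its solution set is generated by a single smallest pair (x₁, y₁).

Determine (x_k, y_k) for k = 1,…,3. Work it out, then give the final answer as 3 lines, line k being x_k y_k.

[14; 1,2,3,2,1,28] for √216; ℓ=6 ⇒ convergent index 5
step 0: (14, 1)  from 14·(1,0) + (0,1)
step 1: (15, 1)  from 1·(14,1) + (1,0)
step 2: (44, 3)  from 2·(15,1) + (14,1)
step 3: (147, 10)  from 3·(44,3) + (15,1)
step 4: (338, 23)  from 2·(147,10) + (44,3)
step 5: (485, 33)  from 1·(338,23) + (147,10)
(x₁, y₁) = (485, 33);  485² − 216·33² = 1 ✓
k=2:  x_2 = 485·485+216·33·33 = 470449,  y_2 = 485·33+33·485 = 32010
k=3:  x_3 = 485·470449+216·33·32010 = 456335045,  y_3 = 485·32010+33·470449 = 31049667

485 33
470449 32010
456335045 31049667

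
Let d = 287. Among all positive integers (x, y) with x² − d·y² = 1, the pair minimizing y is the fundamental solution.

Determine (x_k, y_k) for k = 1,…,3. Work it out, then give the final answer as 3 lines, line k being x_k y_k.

288 17
165887 9792
95550624 5640175

[16; 1,15,1,32] for √287; ℓ=4 ⇒ convergent index 3
step 0: (16, 1)  from 16·(1,0) + (0,1)
step 1: (17, 1)  from 1·(16,1) + (1,0)
step 2: (271, 16)  from 15·(17,1) + (16,1)
step 3: (288, 17)  from 1·(271,16) + (17,1)
fundamental: x₁=288, y₁=17  (since 82944 − 287·289 = 1)
(288+17√287)^2 = 165887 + 9792√287
(288+17√287)^3 = 95550624 + 5640175√287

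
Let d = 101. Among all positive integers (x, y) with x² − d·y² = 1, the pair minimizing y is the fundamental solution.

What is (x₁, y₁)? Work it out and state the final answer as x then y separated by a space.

√101 = [10; 20, …], period ℓ=1 (odd) → k=1
i=0: a=10 ⇒ p=10, q=1
i=1: a=20 ⇒ p=201, q=20
(x₁, y₁) = (201, 20);  201² − 101·20² = 1 ✓

201 20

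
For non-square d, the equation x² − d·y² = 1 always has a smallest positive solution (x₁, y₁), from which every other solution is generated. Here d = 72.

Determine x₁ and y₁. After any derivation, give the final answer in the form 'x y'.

17 2

[8; 2,16] for √72; ℓ=2 ⇒ convergent index 1
a_0=8:  p_0=8·1+0=8,  q_0=8·0+1=1
a_1=2:  p_1=2·8+1=17,  q_1=2·1+0=2
(x₁, y₁) = (17, 2);  17² − 72·2² = 1 ✓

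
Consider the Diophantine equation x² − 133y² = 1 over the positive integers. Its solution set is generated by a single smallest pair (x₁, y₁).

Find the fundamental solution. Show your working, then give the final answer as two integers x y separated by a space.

[11; 1,1,7,5,1,…,1,1,22] for √133; ℓ=16 ⇒ convergent index 15
k=0  a_k=11  p_k/q_k = 11/1
…
k=4  a_k=5  p_k/q_k = 888/77
…
k=6  a_k=1  p_k/q_k = 1949/169
k=7  a_k=1  p_k/q_k = 3010/261
k=8  a_k=2  p_k/q_k = 7969/691
…
k=14  a_k=1  p_k/q_k = 1378591/119539
k=15  a_k=1  p_k/q_k = 2588599/224460
fundamental: x₁=2588599, y₁=224460  (since 6700844782801 − 133·50382291600 = 1)

2588599 224460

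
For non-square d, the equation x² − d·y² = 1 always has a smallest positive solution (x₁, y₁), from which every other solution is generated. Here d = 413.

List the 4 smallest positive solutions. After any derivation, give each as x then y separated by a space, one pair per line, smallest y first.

113399 5580
25718666401 1265532840
5832942102300599 287020317040740
1322899602891852585601 65095633862940217680

[20; 3,9,1,4,1,9,3,40] for √413; ℓ=8 ⇒ convergent index 7
k=0  a_k=20  p_k/q_k = 20/1
k=1  a_k=3  p_k/q_k = 61/3
k=2  a_k=9  p_k/q_k = 569/28
k=3  a_k=1  p_k/q_k = 630/31
…
k=5  a_k=1  p_k/q_k = 3719/183
k=6  a_k=9  p_k/q_k = 36560/1799
k=7  a_k=3  p_k/q_k = 113399/5580
(x₁, y₁) = (113399, 5580);  113399² − 413·5580² = 1 ✓
k=2:  x_2 = 113399·113399+413·5580·5580 = 25718666401,  y_2 = 113399·5580+5580·113399 = 1265532840
k=3:  x_3 = 113399·25718666401+413·5580·1265532840 = 5832942102300599,  y_3 = 113399·1265532840+5580·25718666401 = 287020317040740
k=4:  x_4 = 113399·5832942102300599+413·5580·287020317040740 = 1322899602891852585601,  y_4 = 113399·287020317040740+5580·5832942102300599 = 65095633862940217680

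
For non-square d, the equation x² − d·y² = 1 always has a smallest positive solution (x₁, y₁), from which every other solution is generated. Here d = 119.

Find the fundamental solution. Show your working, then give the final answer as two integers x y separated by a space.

120 11

[10; 1,9,1,20] for √119; ℓ=4 ⇒ convergent index 3
step 0: (10, 1)  from 10·(1,0) + (0,1)
…
step 2: (109, 10)  from 9·(11,1) + (10,1)
step 3: (120, 11)  from 1·(109,10) + (11,1)
fundamental: x₁=120, y₁=11  (since 14400 − 119·121 = 1)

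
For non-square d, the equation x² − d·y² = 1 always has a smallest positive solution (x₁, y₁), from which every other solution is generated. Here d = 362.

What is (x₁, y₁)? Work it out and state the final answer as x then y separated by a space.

723 38

√362 = [19; 38, …], period ℓ=1 (odd) → k=1
step 0: (19, 1)  from 19·(1,0) + (0,1)
step 1: (723, 38)  from 38·(19,1) + (1,0)
(x₁, y₁) = (723, 38);  723² − 362·38² = 1 ✓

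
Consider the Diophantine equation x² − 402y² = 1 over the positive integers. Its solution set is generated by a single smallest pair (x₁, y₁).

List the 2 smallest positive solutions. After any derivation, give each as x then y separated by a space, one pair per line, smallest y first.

√402 → a₀=20, period (20,40); ℓ=2 even so k=1
i=0: a=20 ⇒ p=20, q=1
i=1: a=20 ⇒ p=401, q=20
(x₁, y₁) = (401, 20);  401² − 402·20² = 1 ✓
(401+20√402)^2 = 321601 + 16040√402

401 20
321601 16040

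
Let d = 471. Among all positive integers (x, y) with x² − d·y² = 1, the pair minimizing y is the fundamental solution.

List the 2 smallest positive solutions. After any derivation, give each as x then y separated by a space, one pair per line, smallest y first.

√471 → a₀=21, period (1,2,2,1,3,…,2,1,42); ℓ=14 even so k=13
a_0=21:  p_0=21·1+0=21,  q_0=21·0+1=1
…
a_2=2:  p_2=2·22+21=65,  q_2=2·1+1=3
…
a_5=3:  p_5=3·217+152=803,  q_5=3·10+7=37
…
a_7=14:  p_7=14·3429+803=48809,  q_7=14·158+37=2249
a_8=4:  p_8=4·48809+3429=198665,  q_8=4·2249+158=9154
…
a_12=2:  p_12=2·2331742+843469=5506953,  q_12=2·107441+38865=253747
a_13=1:  p_13=1·5506953+2331742=7838695,  q_13=1·253747+107441=361188
(x₁, y₁) = (7838695, 361188);  7838695² − 471·361188² = 1 ✓
n=2: (7838695,361188)∘(7838695,361188) = (7838695·7838695+471·361188·361188, 7838695·361188+361188·7838695) = (122890278606049,5662485139320)

7838695 361188
122890278606049 5662485139320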